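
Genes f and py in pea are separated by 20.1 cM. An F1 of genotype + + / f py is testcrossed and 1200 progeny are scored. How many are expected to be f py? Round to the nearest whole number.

479

A map distance of 20.1 cM corresponds to a recombination frequency of 0.201.
The F1 is + + / f py, so f py is a parental gamete class with expected frequency (1 − r)/2 = 0.799/2 = 0.3995.
Expected number = 0.3995 × 1200 = 479.40 ≈ 479.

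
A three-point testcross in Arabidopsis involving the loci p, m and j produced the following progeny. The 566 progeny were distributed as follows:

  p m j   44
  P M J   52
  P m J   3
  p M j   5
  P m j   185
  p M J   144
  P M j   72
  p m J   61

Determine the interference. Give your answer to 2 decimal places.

0.69

The two most frequent reciprocal classes, p M J and P m j, are the parental types, so the F1 was p M J / P m j.
The two rarest classes, p M j and P m J, are the double crossovers. Comparing them with the parentals, only the j allele has switched, so j is the middle locus and the order is m – j – p.
m–j: (133 + 8)/566 = 0.2491; j–p: (96 + 8)/566 = 0.1837.
Expected DCO frequency = 0.2491 × 0.1837 ≈ 0.04576; observed = 8/566 ≈ 0.01413.
Coefficient of coincidence = 0.01413/0.04576 ≈ 0.31; interference = 1 − 0.31 = 0.69.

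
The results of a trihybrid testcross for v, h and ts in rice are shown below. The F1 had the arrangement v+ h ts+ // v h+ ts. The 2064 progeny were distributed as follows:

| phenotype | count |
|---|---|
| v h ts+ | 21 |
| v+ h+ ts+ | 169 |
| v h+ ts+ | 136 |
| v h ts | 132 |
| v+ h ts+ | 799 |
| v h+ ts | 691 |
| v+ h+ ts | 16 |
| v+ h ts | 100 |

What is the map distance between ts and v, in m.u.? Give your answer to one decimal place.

The two rarest classes, v h ts+ and v+ h+ ts, are the double crossovers. Comparing them with the parentals, only the v allele has switched, so v is the middle locus and the order is ts – v – h.
Crossovers in the ts–v interval produce the single-crossover classes v+ h ts and v h+ ts+ (100 + 136 = 236) plus the double crossovers (37).
RF(ts–v) = (236 + 37) / 2064 = 273/2064 = 0.1323 → 13.2 m.u.

13.2 m.u.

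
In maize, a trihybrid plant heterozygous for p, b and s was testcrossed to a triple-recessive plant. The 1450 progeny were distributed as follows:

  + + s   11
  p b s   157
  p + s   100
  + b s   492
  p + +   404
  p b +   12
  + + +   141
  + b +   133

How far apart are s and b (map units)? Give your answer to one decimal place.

17.7 map units

The two most frequent reciprocal classes, p + + and + b s, are the parental types, so the F1 was p + + / + b s.
The two rarest classes, p b + and + + s, are the double crossovers. Comparing them with the parentals, only the b allele has switched, so b is the middle locus and the order is p – b – s.
Crossovers in the b–s interval produce the single-crossover classes p + s and + b + (100 + 133 = 233) plus the double crossovers (23).
RF(b–s) = (233 + 23) / 1450 = 256/1450 = 0.1766 → 17.7 map units.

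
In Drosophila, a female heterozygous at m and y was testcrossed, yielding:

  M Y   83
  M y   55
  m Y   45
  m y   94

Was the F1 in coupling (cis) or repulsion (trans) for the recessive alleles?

The two most frequent classes are M Y (83) and m y (94); these are the parental (non-recombinant) types.
So the F1 carried M Y on one chromosome and m y on the other — the recessive alleles are on the same chromosome (cis / coupling).

cis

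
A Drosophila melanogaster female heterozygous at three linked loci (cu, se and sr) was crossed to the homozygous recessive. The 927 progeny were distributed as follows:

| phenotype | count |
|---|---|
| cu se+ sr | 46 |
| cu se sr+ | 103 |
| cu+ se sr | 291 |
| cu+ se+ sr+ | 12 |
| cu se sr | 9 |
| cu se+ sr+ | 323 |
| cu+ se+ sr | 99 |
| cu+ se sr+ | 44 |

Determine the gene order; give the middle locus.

cu

The two most frequent reciprocal classes, cu se+ sr+ and cu+ se sr, are the parental types, so the F1 was cu se+ sr+ / cu+ se sr.
The two rarest classes, cu+ se+ sr+ and cu se sr, are the double crossovers. Comparing them with the parentals, only the cu allele has switched, so cu is the middle locus and the order is sr – cu – se.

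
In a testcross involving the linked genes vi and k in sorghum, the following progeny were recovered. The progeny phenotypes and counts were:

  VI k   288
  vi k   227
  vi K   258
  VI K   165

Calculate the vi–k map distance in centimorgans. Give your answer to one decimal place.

41.8 centimorgans

The two most frequent classes, VI k (288) and vi K (258), are the parental types, so the F1 was VI k / vi K.
The recombinant classes are VI K and vi k: 165 + 227 = 392.
Recombination frequency = 392/938 = 0.4179 ≈ 41.8%, i.e. 41.8 centimorgans.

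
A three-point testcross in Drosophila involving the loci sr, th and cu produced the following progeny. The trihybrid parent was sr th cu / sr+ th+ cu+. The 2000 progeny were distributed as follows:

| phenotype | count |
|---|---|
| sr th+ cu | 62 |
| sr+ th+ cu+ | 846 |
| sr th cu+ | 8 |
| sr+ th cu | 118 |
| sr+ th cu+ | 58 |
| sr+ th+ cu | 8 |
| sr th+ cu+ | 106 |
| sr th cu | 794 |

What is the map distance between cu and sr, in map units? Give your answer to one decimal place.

The two rarest classes, sr th cu+ and sr+ th+ cu, are the double crossovers. Comparing them with the parentals, only the cu allele has switched, so cu is the middle locus and the order is th – cu – sr.
Crossovers in the cu–sr interval produce the single-crossover classes sr+ th cu and sr th+ cu+ (118 + 106 = 224) plus the double crossovers (16).
RF(cu–sr) = (224 + 16) / 2000 = 240/2000 = 0.1200 → 12.0 map units.

12.0 map units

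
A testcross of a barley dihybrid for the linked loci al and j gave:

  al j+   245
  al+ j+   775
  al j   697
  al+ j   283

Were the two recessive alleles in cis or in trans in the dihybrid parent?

The two most frequent classes are al+ j+ (775) and al j (697); these are the parental (non-recombinant) types.
So the F1 carried al+ j+ on one chromosome and al j on the other — the recessive alleles are on the same chromosome (cis / coupling).

cis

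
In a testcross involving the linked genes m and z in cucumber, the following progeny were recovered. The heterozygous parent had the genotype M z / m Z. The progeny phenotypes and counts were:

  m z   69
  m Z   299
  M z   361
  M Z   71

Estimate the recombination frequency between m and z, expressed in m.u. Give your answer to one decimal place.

The recombinant classes are M Z and m z: 71 + 69 = 140.
Recombination frequency = 140/800 = 0.1750 ≈ 17.5%, i.e. 17.5 m.u.

17.5 m.u.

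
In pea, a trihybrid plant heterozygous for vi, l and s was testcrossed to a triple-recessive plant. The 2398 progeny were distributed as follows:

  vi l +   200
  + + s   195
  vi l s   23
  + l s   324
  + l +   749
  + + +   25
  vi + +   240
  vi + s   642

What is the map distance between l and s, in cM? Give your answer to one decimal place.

25.5 cM

The two most frequent reciprocal classes, + l + and vi + s, are the parental types, so the F1 was + l + / vi + s.
The two rarest classes, + + + and vi l s, are the double crossovers. Comparing them with the parentals, only the l allele has switched, so l is the middle locus and the order is vi – l – s.
Crossovers in the l–s interval produce the single-crossover classes + l s and vi + + (324 + 240 = 564) plus the double crossovers (48).
RF(l–s) = (564 + 48) / 2398 = 612/2398 = 0.2552 → 25.5 cM.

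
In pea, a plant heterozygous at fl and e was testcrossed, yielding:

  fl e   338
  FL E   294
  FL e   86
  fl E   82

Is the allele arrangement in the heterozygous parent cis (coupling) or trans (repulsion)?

The two most frequent classes are FL E (294) and fl e (338); these are the parental (non-recombinant) types.
So the F1 carried FL E on one chromosome and fl e on the other — the recessive alleles are on the same chromosome (cis / coupling).

cis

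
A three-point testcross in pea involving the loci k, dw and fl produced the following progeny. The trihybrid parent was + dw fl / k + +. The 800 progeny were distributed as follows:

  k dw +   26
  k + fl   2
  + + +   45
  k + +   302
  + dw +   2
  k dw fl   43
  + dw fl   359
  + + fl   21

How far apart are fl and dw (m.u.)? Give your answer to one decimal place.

The two rarest classes, + dw + and k + fl, are the double crossovers. Comparing them with the parentals, only the fl allele has switched, so fl is the middle locus and the order is k – fl – dw.
Crossovers in the fl–dw interval produce the single-crossover classes + + fl and k dw + (21 + 26 = 47) plus the double crossovers (4).
RF(fl–dw) = (47 + 4) / 800 = 51/800 = 0.0638 → 6.4 m.u.

6.4 m.u.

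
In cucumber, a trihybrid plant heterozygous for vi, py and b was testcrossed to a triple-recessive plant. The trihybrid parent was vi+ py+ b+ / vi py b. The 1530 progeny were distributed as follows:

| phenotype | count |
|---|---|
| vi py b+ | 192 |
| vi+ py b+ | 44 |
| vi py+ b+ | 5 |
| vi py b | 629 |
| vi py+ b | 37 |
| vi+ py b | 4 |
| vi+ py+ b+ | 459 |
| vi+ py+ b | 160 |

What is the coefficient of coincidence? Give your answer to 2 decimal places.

The two rarest classes, vi py+ b+ and vi+ py b, are the double crossovers. Comparing them with the parentals, only the vi allele has switched, so vi is the middle locus and the order is py – vi – b.
py–vi: (81 + 9)/1530 = 0.0588; vi–b: (352 + 9)/1530 = 0.2359.
Expected DCO frequency = 0.0588 × 0.2359 ≈ 0.01387; observed = 9/1530 ≈ 0.00588.
Coefficient of coincidence = 0.00588/0.01387 ≈ 0.42.

0.42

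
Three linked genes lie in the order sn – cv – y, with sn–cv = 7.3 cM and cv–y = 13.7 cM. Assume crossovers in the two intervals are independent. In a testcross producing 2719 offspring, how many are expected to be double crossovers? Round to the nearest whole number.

27

Map distances give recombination frequencies of 0.073 and 0.137 for the two intervals.
With no interference, expected double-crossover frequency = 0.073 × 0.137 = 0.01000.
Expected number = 0.01000 × 2719 = 27.19 ≈ 27.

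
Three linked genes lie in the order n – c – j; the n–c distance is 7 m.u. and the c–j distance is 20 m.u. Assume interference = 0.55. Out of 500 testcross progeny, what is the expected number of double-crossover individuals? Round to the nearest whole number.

3

Map distances give recombination frequencies of 0.070 and 0.200 for the two intervals.
With interference 0.55 (so coincidence = 0.45), expected double-crossover frequency = 0.070 × 0.200 × 0.45 = 0.00630.
Expected number = 0.00630 × 500 = 3.15 ≈ 3.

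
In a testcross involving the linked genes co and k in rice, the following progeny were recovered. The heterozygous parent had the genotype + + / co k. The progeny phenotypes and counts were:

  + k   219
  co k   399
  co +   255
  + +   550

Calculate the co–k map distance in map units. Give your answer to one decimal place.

33.3 map units

The recombinant classes are + k and co +: 219 + 255 = 474.
Recombination frequency = 474/1423 = 0.3331 ≈ 33.3%, i.e. 33.3 map units.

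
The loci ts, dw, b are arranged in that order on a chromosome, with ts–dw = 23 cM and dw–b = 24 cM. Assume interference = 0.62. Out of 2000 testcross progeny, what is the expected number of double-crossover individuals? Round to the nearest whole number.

Map distances give recombination frequencies of 0.230 and 0.240 for the two intervals.
With interference 0.62 (so coincidence = 0.38), expected double-crossover frequency = 0.230 × 0.240 × 0.38 = 0.02098.
Expected number = 0.02098 × 2000 = 41.95 ≈ 42.

42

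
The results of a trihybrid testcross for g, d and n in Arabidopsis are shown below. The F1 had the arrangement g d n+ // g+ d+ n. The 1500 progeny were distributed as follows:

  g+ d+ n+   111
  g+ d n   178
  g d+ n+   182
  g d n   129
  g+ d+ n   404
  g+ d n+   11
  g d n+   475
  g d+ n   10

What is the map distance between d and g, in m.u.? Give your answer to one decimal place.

25.4 m.u.

The two rarest classes, g+ d n+ and g d+ n, are the double crossovers. Comparing them with the parentals, only the g allele has switched, so g is the middle locus and the order is d – g – n.
Crossovers in the d–g interval produce the single-crossover classes g d+ n+ and g+ d n (182 + 178 = 360) plus the double crossovers (21).
RF(d–g) = (360 + 21) / 1500 = 381/1500 = 0.2540 → 25.4 m.u.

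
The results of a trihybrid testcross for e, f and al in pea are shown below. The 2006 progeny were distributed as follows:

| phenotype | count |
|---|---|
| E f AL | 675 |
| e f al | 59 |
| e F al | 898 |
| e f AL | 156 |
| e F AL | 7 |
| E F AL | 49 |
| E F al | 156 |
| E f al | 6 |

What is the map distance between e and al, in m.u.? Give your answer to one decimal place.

The two most frequent reciprocal classes, e F al and E f AL, are the parental types, so the F1 was e F al / E f AL.
The two rarest classes, e F AL and E f al, are the double crossovers. Comparing them with the parentals, only the al allele has switched, so al is the middle locus and the order is f – al – e.
Crossovers in the al–e interval produce the single-crossover classes E F al and e f AL (156 + 156 = 312) plus the double crossovers (13).
RF(al–e) = (312 + 13) / 2006 = 325/2006 = 0.1620 → 16.2 m.u.

16.2 m.u.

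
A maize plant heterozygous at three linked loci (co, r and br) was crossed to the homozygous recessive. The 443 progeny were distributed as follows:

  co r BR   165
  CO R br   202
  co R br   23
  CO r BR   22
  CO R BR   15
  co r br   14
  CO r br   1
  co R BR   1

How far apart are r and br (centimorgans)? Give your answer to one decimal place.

The two most frequent reciprocal classes, co r BR and CO R br, are the parental types, so the F1 was co r BR / CO R br.
The two rarest classes, co R BR and CO r br, are the double crossovers. Comparing them with the parentals, only the r allele has switched, so r is the middle locus and the order is br – r – co.
Crossovers in the br–r interval produce the single-crossover classes co r br and CO R BR (14 + 15 = 29) plus the double crossovers (2).
RF(br–r) = (29 + 2) / 443 = 31/443 = 0.0700 → 7.0 centimorgans.

7.0 centimorgans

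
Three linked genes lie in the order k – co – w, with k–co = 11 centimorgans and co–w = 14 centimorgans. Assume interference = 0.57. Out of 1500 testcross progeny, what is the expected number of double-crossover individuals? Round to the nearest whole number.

10

Map distances give recombination frequencies of 0.110 and 0.140 for the two intervals.
With interference 0.57 (so coincidence = 0.43), expected double-crossover frequency = 0.110 × 0.140 × 0.43 = 0.00662.
Expected number = 0.00662 × 1500 = 9.93 ≈ 10.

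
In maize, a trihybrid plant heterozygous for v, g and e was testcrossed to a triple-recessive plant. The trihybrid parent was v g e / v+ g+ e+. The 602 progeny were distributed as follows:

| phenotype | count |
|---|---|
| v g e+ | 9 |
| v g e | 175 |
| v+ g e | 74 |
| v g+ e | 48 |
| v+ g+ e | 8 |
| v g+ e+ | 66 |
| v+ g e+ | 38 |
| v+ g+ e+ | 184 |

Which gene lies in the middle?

The two rarest classes, v g e+ and v+ g+ e, are the double crossovers. Comparing them with the parentals, only the e allele has switched, so e is the middle locus and the order is v – e – g.

e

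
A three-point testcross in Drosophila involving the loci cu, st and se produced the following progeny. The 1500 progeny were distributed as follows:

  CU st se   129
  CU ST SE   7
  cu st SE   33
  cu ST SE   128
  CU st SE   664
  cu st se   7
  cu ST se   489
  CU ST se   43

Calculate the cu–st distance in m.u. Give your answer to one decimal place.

6.0 m.u.

The two most frequent reciprocal classes, CU st SE and cu ST se, are the parental types, so the F1 was CU st SE / cu ST se.
The two rarest classes, CU ST SE and cu st se, are the double crossovers. Comparing them with the parentals, only the st allele has switched, so st is the middle locus and the order is cu – st – se.
Crossovers in the cu–st interval produce the single-crossover classes cu st SE and CU ST se (33 + 43 = 76) plus the double crossovers (14).
RF(cu–st) = (76 + 14) / 1500 = 90/1500 = 0.0600 → 6.0 m.u.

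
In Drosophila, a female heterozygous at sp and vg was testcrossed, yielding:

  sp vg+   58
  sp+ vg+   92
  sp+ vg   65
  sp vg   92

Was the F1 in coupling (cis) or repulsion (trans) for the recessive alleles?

The two most frequent classes are sp+ vg+ (92) and sp vg (92); these are the parental (non-recombinant) types.
So the F1 carried sp+ vg+ on one chromosome and sp vg on the other — the recessive alleles are on the same chromosome (cis / coupling).

cis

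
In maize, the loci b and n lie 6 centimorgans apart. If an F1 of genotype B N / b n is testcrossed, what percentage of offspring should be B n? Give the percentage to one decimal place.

A map distance of 6 centimorgans corresponds to a recombination frequency of 0.060.
The F1 is B N / b n, so B n is a recombinant gamete class with expected frequency r/2 = 0.060/2 = 0.0300.
That is 0.0300 = 3.0% of the progeny.

3.0%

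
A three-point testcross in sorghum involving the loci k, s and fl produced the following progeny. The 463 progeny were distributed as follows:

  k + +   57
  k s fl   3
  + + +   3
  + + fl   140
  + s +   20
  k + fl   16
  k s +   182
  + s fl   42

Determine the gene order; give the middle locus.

The two most frequent reciprocal classes, + + fl and k s +, are the parental types, so the F1 was + + fl / k s +.
The two rarest classes, + + + and k s fl, are the double crossovers. Comparing them with the parentals, only the fl allele has switched, so fl is the middle locus and the order is k – fl – s.

fl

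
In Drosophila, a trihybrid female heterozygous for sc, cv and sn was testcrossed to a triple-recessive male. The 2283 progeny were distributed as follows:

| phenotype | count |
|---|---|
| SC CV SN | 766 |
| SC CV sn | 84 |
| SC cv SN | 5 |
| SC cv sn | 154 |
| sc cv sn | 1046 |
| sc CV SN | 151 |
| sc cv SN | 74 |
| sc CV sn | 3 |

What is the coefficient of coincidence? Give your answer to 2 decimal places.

0.35

The two most frequent reciprocal classes, SC CV SN and sc cv sn, are the parental types, so the F1 was SC CV SN / sc cv sn.
The two rarest classes, SC cv SN and sc CV sn, are the double crossovers. Comparing them with the parentals, only the cv allele has switched, so cv is the middle locus and the order is sn – cv – sc.
sn–cv: (158 + 8)/2283 = 0.0727; cv–sc: (305 + 8)/2283 = 0.1371.
Expected DCO frequency = 0.0727 × 0.1371 ≈ 0.00997; observed = 8/2283 ≈ 0.00350.
Coefficient of coincidence = 0.00350/0.00997 ≈ 0.35.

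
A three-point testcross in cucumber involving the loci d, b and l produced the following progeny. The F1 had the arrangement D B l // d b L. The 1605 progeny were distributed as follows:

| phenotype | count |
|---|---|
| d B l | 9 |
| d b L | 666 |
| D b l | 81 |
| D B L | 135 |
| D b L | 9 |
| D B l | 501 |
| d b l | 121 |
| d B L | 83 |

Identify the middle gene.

The two rarest classes, d B l and D b L, are the double crossovers. Comparing them with the parentals, only the d allele has switched, so d is the middle locus and the order is b – d – l.

d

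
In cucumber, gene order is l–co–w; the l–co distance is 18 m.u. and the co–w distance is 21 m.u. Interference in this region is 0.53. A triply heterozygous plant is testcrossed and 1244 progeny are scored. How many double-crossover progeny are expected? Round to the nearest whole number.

22

Map distances give recombination frequencies of 0.180 and 0.210 for the two intervals.
With interference 0.53 (so coincidence = 0.47), expected double-crossover frequency = 0.180 × 0.210 × 0.47 = 0.01777.
Expected number = 0.01777 × 1244 = 22.10 ≈ 22.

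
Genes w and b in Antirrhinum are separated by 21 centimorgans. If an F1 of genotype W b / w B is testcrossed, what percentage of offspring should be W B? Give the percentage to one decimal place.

A map distance of 21 centimorgans corresponds to a recombination frequency of 0.210.
The F1 is W b / w B, so W B is a recombinant gamete class with expected frequency r/2 = 0.210/2 = 0.1050.
That is 0.1050 = 10.5% of the progeny.

10.5%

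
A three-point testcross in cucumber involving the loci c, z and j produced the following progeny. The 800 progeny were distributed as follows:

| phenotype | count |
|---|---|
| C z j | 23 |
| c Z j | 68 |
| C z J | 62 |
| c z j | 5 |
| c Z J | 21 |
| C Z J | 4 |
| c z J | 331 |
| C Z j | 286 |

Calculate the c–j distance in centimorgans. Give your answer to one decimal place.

The two most frequent reciprocal classes, C Z j and c z J, are the parental types, so the F1 was C Z j / c z J.
The two rarest classes, C Z J and c z j, are the double crossovers. Comparing them with the parentals, only the j allele has switched, so j is the middle locus and the order is z – j – c.
Crossovers in the j–c interval produce the single-crossover classes c Z j and C z J (68 + 62 = 130) plus the double crossovers (9).
RF(j–c) = (130 + 9) / 800 = 139/800 = 0.1737 → 17.4 centimorgans.

17.4 centimorgans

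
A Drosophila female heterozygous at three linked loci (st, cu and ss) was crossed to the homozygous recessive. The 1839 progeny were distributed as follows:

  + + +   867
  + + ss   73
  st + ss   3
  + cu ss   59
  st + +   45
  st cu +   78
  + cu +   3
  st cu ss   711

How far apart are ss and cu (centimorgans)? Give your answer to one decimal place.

8.5 centimorgans

The two most frequent reciprocal classes, + + + and st cu ss, are the parental types, so the F1 was + + + / st cu ss.
The two rarest classes, + cu + and st + ss, are the double crossovers. Comparing them with the parentals, only the cu allele has switched, so cu is the middle locus and the order is st – cu – ss.
Crossovers in the cu–ss interval produce the single-crossover classes + + ss and st cu + (73 + 78 = 151) plus the double crossovers (6).
RF(cu–ss) = (151 + 6) / 1839 = 157/1839 = 0.0854 → 8.5 centimorgans.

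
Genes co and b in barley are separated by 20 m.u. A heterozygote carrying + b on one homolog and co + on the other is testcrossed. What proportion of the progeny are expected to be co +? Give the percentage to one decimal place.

A map distance of 20 m.u. corresponds to a recombination frequency of 0.200.
The F1 is + b / co +, so co + is a parental gamete class with expected frequency (1 − r)/2 = 0.800/2 = 0.4000.
That is 0.4000 = 40.0% of the progeny.

40.0%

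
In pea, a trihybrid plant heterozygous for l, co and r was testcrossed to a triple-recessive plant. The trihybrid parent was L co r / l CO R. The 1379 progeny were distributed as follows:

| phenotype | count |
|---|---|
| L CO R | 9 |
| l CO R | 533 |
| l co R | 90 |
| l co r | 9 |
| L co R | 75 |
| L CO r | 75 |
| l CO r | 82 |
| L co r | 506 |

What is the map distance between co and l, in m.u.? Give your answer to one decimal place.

13.3 m.u.

The two rarest classes, l co r and L CO R, are the double crossovers. Comparing them with the parentals, only the l allele has switched, so l is the middle locus and the order is r – l – co.
Crossovers in the l–co interval produce the single-crossover classes L CO r and l co R (75 + 90 = 165) plus the double crossovers (18).
RF(l–co) = (165 + 18) / 1379 = 183/1379 = 0.1327 → 13.3 m.u.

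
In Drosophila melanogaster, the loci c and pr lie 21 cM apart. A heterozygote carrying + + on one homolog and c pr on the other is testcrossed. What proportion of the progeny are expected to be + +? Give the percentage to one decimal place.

A map distance of 21 cM corresponds to a recombination frequency of 0.210.
The F1 is + + / c pr, so + + is a parental gamete class with expected frequency (1 − r)/2 = 0.790/2 = 0.3950.
That is 0.3950 = 39.5% of the progeny.

39.5%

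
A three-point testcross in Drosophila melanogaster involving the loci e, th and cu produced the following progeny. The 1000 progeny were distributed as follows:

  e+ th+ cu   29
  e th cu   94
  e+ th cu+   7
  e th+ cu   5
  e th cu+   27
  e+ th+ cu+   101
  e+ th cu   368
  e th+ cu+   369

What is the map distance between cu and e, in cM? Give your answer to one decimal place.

The two most frequent reciprocal classes, e+ th cu and e th+ cu+, are the parental types, so the F1 was e+ th cu / e th+ cu+.
The two rarest classes, e+ th cu+ and e th+ cu, are the double crossovers. Comparing them with the parentals, only the cu allele has switched, so cu is the middle locus and the order is e – cu – th.
Crossovers in the e–cu interval produce the single-crossover classes e th cu and e+ th+ cu+ (94 + 101 = 195) plus the double crossovers (12).
RF(e–cu) = (195 + 12) / 1000 = 207/1000 = 0.2070 → 20.7 cM.

20.7 cM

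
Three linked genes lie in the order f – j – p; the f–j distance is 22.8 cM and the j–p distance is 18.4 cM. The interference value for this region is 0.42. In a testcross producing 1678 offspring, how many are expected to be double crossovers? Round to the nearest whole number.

Map distances give recombination frequencies of 0.228 and 0.184 for the two intervals.
With interference 0.42 (so coincidence = 0.58), expected double-crossover frequency = 0.228 × 0.184 × 0.58 = 0.02433.
Expected number = 0.02433 × 1678 = 40.83 ≈ 41.

41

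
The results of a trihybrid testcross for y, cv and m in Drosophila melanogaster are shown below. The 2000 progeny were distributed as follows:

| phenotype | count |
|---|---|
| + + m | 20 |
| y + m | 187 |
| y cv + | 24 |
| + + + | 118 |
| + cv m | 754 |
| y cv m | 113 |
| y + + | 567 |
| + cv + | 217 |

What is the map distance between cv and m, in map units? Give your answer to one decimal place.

22.4 map units

The two most frequent reciprocal classes, y + + and + cv m, are the parental types, so the F1 was y + + / + cv m.
The two rarest classes, y cv + and + + m, are the double crossovers. Comparing them with the parentals, only the cv allele has switched, so cv is the middle locus and the order is y – cv – m.
Crossovers in the cv–m interval produce the single-crossover classes y + m and + cv + (187 + 217 = 404) plus the double crossovers (44).
RF(cv–m) = (404 + 44) / 2000 = 448/2000 = 0.2240 → 22.4 map units.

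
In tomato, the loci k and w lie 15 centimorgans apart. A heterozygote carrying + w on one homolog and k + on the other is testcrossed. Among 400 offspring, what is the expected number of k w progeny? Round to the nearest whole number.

30

A map distance of 15 centimorgans corresponds to a recombination frequency of 0.150.
The F1 is + w / k +, so k w is a recombinant gamete class with expected frequency r/2 = 0.150/2 = 0.0750.
Expected number = 0.0750 × 400 = 30.00 ≈ 30.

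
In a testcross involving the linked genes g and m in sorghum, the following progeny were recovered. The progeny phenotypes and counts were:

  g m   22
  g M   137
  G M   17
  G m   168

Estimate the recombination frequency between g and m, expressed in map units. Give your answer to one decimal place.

The two most frequent classes, G m (168) and g M (137), are the parental types, so the F1 was G m / g M.
The recombinant classes are G M and g m: 17 + 22 = 39.
Recombination frequency = 39/344 = 0.1134 ≈ 11.3%, i.e. 11.3 map units.

11.3 map units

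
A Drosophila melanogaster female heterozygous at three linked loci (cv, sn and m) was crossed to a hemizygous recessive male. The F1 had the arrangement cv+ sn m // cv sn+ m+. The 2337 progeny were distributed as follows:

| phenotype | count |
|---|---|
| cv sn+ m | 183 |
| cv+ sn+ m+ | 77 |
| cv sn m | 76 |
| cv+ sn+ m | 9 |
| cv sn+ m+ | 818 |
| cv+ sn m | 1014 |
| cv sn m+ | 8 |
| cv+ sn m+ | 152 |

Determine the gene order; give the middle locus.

sn

The two rarest classes, cv+ sn+ m and cv sn m+, are the double crossovers. Comparing them with the parentals, only the sn allele has switched, so sn is the middle locus and the order is cv – sn – m.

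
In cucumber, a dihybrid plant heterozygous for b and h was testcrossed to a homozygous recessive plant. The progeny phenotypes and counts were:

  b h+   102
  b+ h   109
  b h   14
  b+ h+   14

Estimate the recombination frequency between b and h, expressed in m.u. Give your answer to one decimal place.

The two most frequent classes, b+ h (109) and b h+ (102), are the parental types, so the F1 was b+ h / b h+.
The recombinant classes are b+ h+ and b h: 14 + 14 = 28.
Recombination frequency = 28/239 = 0.1172 ≈ 11.7%, i.e. 11.7 m.u.

11.7 m.u.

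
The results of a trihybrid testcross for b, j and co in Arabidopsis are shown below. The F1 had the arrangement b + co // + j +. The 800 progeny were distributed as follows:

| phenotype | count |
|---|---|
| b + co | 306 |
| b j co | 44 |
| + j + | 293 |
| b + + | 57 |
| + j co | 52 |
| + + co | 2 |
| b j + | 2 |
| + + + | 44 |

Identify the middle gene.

The two rarest classes, + + co and b j +, are the double crossovers. Comparing them with the parentals, only the b allele has switched, so b is the middle locus and the order is co – b – j.

b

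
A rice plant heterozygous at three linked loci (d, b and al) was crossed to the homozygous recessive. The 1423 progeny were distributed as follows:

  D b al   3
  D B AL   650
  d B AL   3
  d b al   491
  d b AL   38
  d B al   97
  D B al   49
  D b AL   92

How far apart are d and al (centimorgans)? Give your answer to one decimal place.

6.5 centimorgans

The two most frequent reciprocal classes, D B AL and d b al, are the parental types, so the F1 was D B AL / d b al.
The two rarest classes, d B AL and D b al, are the double crossovers. Comparing them with the parentals, only the d allele has switched, so d is the middle locus and the order is b – d – al.
Crossovers in the d–al interval produce the single-crossover classes D B al and d b AL (49 + 38 = 87) plus the double crossovers (6).
RF(d–al) = (87 + 6) / 1423 = 93/1423 = 0.0654 → 6.5 centimorgans.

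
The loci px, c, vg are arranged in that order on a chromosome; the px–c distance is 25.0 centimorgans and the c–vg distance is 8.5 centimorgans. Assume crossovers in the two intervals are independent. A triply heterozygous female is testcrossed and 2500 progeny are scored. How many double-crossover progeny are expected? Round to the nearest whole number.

Map distances give recombination frequencies of 0.250 and 0.085 for the two intervals.
With no interference, expected double-crossover frequency = 0.250 × 0.085 = 0.02125.
Expected number = 0.02125 × 2500 = 53.13 ≈ 53.

53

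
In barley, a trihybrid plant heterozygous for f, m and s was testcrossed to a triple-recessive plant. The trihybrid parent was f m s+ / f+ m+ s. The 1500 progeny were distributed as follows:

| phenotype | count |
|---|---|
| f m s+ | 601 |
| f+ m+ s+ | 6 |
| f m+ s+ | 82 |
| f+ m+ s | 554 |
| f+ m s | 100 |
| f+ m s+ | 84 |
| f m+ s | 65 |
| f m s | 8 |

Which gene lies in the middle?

s

The two rarest classes, f m s and f+ m+ s+, are the double crossovers. Comparing them with the parentals, only the s allele has switched, so s is the middle locus and the order is f – s – m.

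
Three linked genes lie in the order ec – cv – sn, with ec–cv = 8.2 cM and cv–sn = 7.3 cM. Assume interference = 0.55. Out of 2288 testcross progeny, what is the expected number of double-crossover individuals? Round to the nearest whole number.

Map distances give recombination frequencies of 0.082 and 0.073 for the two intervals.
With interference 0.55 (so coincidence = 0.45), expected double-crossover frequency = 0.082 × 0.073 × 0.45 = 0.00269.
Expected number = 0.00269 × 2288 = 6.16 ≈ 6.

6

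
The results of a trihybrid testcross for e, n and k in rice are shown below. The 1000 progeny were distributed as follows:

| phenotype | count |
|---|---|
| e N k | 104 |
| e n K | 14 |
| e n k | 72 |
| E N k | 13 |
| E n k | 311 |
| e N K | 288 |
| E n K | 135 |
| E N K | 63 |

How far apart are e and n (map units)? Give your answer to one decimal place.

The two most frequent reciprocal classes, E n k and e N K, are the parental types, so the F1 was E n k / e N K.
The two rarest classes, E N k and e n K, are the double crossovers. Comparing them with the parentals, only the n allele has switched, so n is the middle locus and the order is k – n – e.
Crossovers in the n–e interval produce the single-crossover classes e n k and E N K (72 + 63 = 135) plus the double crossovers (27).
RF(n–e) = (135 + 27) / 1000 = 162/1000 = 0.1620 → 16.2 map units.

16.2 map units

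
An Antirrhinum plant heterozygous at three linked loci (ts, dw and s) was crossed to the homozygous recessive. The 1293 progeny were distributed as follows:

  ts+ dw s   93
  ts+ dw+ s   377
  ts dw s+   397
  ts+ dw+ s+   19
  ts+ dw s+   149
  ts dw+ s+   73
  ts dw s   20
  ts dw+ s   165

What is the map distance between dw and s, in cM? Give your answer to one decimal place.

15.9 cM

The two most frequent reciprocal classes, ts+ dw+ s and ts dw s+, are the parental types, so the F1 was ts+ dw+ s / ts dw s+.
The two rarest classes, ts+ dw+ s+ and ts dw s, are the double crossovers. Comparing them with the parentals, only the s allele has switched, so s is the middle locus and the order is ts – s – dw.
Crossovers in the s–dw interval produce the single-crossover classes ts+ dw s and ts dw+ s+ (93 + 73 = 166) plus the double crossovers (39).
RF(s–dw) = (166 + 39) / 1293 = 205/1293 = 0.1585 → 15.9 cM.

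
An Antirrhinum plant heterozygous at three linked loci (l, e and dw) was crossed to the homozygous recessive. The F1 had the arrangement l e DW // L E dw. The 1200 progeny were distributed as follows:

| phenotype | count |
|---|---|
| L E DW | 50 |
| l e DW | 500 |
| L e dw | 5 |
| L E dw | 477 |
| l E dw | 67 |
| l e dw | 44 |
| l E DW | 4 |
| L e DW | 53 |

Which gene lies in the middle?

e

The two rarest classes, l E DW and L e dw, are the double crossovers. Comparing them with the parentals, only the e allele has switched, so e is the middle locus and the order is l – e – dw.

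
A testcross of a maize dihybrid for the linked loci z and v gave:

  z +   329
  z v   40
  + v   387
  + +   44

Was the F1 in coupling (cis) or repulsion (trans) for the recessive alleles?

The two most frequent classes are + v (387) and z + (329); these are the parental (non-recombinant) types.
So the F1 carried + v on one chromosome and z + on the other — the recessive alleles are on opposite chromosomes (trans / repulsion).

trans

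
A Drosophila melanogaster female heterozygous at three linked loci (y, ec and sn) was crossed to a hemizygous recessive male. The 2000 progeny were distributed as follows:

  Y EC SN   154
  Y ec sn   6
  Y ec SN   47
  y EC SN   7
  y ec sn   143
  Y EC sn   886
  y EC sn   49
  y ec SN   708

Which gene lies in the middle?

The two most frequent reciprocal classes, Y EC sn and y ec SN, are the parental types, so the F1 was Y EC sn / y ec SN.
The two rarest classes, Y ec sn and y EC SN, are the double crossovers. Comparing them with the parentals, only the ec allele has switched, so ec is the middle locus and the order is sn – ec – y.

ec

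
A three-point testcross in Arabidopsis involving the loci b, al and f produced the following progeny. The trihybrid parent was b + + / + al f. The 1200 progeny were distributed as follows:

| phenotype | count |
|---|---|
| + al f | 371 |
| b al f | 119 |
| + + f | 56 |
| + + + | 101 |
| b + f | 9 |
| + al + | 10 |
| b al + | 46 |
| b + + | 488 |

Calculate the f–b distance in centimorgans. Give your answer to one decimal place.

The two rarest classes, b + f and + al +, are the double crossovers. Comparing them with the parentals, only the f allele has switched, so f is the middle locus and the order is al – f – b.
Crossovers in the f–b interval produce the single-crossover classes + + + and b al f (101 + 119 = 220) plus the double crossovers (19).
RF(f–b) = (220 + 19) / 1200 = 239/1200 = 0.1992 → 19.9 centimorgans.

19.9 centimorgans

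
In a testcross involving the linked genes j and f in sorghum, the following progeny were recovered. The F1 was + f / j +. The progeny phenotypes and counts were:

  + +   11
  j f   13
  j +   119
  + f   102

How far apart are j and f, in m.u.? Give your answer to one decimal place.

The recombinant classes are + + and j f: 11 + 13 = 24.
Recombination frequency = 24/245 = 0.0980 ≈ 9.8%, i.e. 9.8 m.u.

9.8 m.u.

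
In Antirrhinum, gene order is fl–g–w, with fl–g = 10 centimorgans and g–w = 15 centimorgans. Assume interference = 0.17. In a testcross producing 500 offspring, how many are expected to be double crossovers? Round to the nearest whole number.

6

Map distances give recombination frequencies of 0.100 and 0.150 for the two intervals.
With interference 0.17 (so coincidence = 0.83), expected double-crossover frequency = 0.100 × 0.150 × 0.83 = 0.01245.
Expected number = 0.01245 × 500 = 6.22 ≈ 6.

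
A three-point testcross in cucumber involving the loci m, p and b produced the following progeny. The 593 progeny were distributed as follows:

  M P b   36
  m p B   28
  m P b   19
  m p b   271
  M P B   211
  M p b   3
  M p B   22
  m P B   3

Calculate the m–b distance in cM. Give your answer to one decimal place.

11.8 cM

The two most frequent reciprocal classes, M P B and m p b, are the parental types, so the F1 was M P B / m p b.
The two rarest classes, m P B and M p b, are the double crossovers. Comparing them with the parentals, only the m allele has switched, so m is the middle locus and the order is b – m – p.
Crossovers in the b–m interval produce the single-crossover classes M P b and m p B (36 + 28 = 64) plus the double crossovers (6).
RF(b–m) = (64 + 6) / 593 = 70/593 = 0.1180 → 11.8 cM.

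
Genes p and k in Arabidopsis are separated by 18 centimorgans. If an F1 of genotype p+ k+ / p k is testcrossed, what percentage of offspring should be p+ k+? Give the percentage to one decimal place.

A map distance of 18 centimorgans corresponds to a recombination frequency of 0.180.
The F1 is p+ k+ / p k, so p+ k+ is a parental gamete class with expected frequency (1 − r)/2 = 0.820/2 = 0.4100.
That is 0.4100 = 41.0% of the progeny.

41.0%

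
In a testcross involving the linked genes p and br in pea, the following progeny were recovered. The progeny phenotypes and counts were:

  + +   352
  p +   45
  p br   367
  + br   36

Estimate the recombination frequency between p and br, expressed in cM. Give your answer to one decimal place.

10.1 cM

The two most frequent classes, + + (352) and p br (367), are the parental types, so the F1 was + + / p br.
The recombinant classes are + br and p +: 36 + 45 = 81.
Recombination frequency = 81/800 = 0.1013 ≈ 10.1%, i.e. 10.1 cM.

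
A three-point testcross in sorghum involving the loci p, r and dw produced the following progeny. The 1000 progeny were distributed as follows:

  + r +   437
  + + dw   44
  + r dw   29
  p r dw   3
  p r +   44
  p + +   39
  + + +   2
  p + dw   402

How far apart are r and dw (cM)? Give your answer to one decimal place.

7.3 cM

The two most frequent reciprocal classes, + r + and p + dw, are the parental types, so the F1 was + r + / p + dw.
The two rarest classes, + + + and p r dw, are the double crossovers. Comparing them with the parentals, only the r allele has switched, so r is the middle locus and the order is p – r – dw.
Crossovers in the r–dw interval produce the single-crossover classes + r dw and p + + (29 + 39 = 68) plus the double crossovers (5).
RF(r–dw) = (68 + 5) / 1000 = 73/1000 = 0.0730 → 7.3 cM.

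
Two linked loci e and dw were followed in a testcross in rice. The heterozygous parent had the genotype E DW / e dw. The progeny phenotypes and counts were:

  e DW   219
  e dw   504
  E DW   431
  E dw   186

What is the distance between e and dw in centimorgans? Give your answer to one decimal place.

The recombinant classes are E dw and e DW: 186 + 219 = 405.
Recombination frequency = 405/1340 = 0.3022 ≈ 30.2%, i.e. 30.2 centimorgans.

30.2 centimorgans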